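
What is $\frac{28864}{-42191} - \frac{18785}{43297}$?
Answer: $- \frac{2042282543}{1826743727} \approx -1.118$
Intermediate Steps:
$\frac{28864}{-42191} - \frac{18785}{43297} = 28864 \left(- \frac{1}{42191}\right) - \frac{18785}{43297} = - \frac{28864}{42191} - \frac{18785}{43297} = - \frac{2042282543}{1826743727}$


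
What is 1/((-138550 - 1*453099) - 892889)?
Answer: -1/1484538 ≈ -6.7361e-7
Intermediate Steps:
1/((-138550 - 1*453099) - 892889) = 1/((-138550 - 453099) - 892889) = 1/(-591649 - 892889) = 1/(-1484538) = -1/1484538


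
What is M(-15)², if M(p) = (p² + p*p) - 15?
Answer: 189225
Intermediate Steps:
M(p) = -15 + 2*p² (M(p) = (p² + p²) - 15 = 2*p² - 15 = -15 + 2*p²)
M(-15)² = (-15 + 2*(-15)²)² = (-15 + 2*225)² = (-15 + 450)² = 435² = 189225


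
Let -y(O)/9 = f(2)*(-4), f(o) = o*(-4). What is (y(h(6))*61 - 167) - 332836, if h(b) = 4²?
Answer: -350571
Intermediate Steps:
h(b) = 16
f(o) = -4*o
y(O) = -288 (y(O) = -9*(-4*2)*(-4) = -(-72)*(-4) = -9*32 = -288)
(y(h(6))*61 - 167) - 332836 = (-288*61 - 167) - 332836 = (-17568 - 167) - 332836 = -17735 - 332836 = -350571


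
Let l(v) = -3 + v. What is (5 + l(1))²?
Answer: 9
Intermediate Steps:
(5 + l(1))² = (5 + (-3 + 1))² = (5 - 2)² = 3² = 9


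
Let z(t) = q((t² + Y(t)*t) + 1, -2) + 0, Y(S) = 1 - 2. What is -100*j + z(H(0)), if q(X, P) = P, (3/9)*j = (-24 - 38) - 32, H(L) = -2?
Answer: 28198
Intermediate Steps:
Y(S) = -1
j = -282 (j = 3*((-24 - 38) - 32) = 3*(-62 - 32) = 3*(-94) = -282)
z(t) = -2 (z(t) = -2 + 0 = -2)
-100*j + z(H(0)) = -100*(-282) - 2 = 28200 - 2 = 28198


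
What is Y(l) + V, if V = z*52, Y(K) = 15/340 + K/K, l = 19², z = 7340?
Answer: 25954311/68 ≈ 3.8168e+5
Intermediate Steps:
l = 361
Y(K) = 71/68 (Y(K) = 15*(1/340) + 1 = 3/68 + 1 = 71/68)
V = 381680 (V = 7340*52 = 381680)
Y(l) + V = 71/68 + 381680 = 25954311/68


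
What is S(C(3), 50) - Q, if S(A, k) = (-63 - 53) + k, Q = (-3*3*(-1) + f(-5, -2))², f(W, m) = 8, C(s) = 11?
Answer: -355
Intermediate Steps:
Q = 289 (Q = (-3*3*(-1) + 8)² = (-9*(-1) + 8)² = (9 + 8)² = 17² = 289)
S(A, k) = -116 + k
S(C(3), 50) - Q = (-116 + 50) - 1*289 = -66 - 289 = -355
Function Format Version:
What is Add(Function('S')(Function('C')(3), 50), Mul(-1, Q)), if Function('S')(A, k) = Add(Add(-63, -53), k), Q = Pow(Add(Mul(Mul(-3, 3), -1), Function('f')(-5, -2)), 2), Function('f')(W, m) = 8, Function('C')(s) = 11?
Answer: -355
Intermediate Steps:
Q = 289 (Q = Pow(Add(Mul(Mul(-3, 3), -1), 8), 2) = Pow(Add(Mul(-9, -1), 8), 2) = Pow(Add(9, 8), 2) = Pow(17, 2) = 289)
Function('S')(A, k) = Add(-116, k)
Add(Function('S')(Function('C')(3), 50), Mul(-1, Q)) = Add(Add(-116, 50), Mul(-1, 289)) = Add(-66, -289) = -355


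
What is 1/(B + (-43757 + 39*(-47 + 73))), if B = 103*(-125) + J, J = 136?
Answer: -1/55482 ≈ -1.8024e-5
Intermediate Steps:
B = -12739 (B = 103*(-125) + 136 = -12875 + 136 = -12739)
1/(B + (-43757 + 39*(-47 + 73))) = 1/(-12739 + (-43757 + 39*(-47 + 73))) = 1/(-12739 + (-43757 + 39*26)) = 1/(-12739 + (-43757 + 1014)) = 1/(-12739 - 42743) = 1/(-55482) = -1/55482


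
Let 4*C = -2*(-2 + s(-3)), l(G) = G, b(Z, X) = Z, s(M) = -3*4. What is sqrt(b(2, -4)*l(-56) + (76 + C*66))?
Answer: sqrt(426) ≈ 20.640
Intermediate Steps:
s(M) = -12
C = 7 (C = (-2*(-2 - 12))/4 = (-2*(-14))/4 = (1/4)*28 = 7)
sqrt(b(2, -4)*l(-56) + (76 + C*66)) = sqrt(2*(-56) + (76 + 7*66)) = sqrt(-112 + (76 + 462)) = sqrt(-112 + 538) = sqrt(426)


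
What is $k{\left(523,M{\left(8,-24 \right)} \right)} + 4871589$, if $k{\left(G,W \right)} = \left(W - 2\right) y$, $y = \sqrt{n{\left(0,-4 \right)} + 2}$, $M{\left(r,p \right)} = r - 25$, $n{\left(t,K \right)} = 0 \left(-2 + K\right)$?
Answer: $4871589 - 19 \sqrt{2} \approx 4.8716 \cdot 10^{6}$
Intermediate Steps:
$n{\left(t,K \right)} = 0$
$M{\left(r,p \right)} = -25 + r$
$y = \sqrt{2}$ ($y = \sqrt{0 + 2} = \sqrt{2} \approx 1.4142$)
$k{\left(G,W \right)} = \sqrt{2} \left(-2 + W\right)$ ($k{\left(G,W \right)} = \left(W - 2\right) \sqrt{2} = \left(-2 + W\right) \sqrt{2} = \sqrt{2} \left(-2 + W\right)$)
$k{\left(523,M{\left(8,-24 \right)} \right)} + 4871589 = \sqrt{2} \left(-2 + \left(-25 + 8\right)\right) + 4871589 = \sqrt{2} \left(-2 - 17\right) + 4871589 = \sqrt{2} \left(-19\right) + 4871589 = - 19 \sqrt{2} + 4871589 = 4871589 - 19 \sqrt{2}$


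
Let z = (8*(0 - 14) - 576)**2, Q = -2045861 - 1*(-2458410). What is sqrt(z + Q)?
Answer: sqrt(885893) ≈ 941.22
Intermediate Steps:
Q = 412549 (Q = -2045861 + 2458410 = 412549)
z = 473344 (z = (8*(-14) - 576)**2 = (-112 - 576)**2 = (-688)**2 = 473344)
sqrt(z + Q) = sqrt(473344 + 412549) = sqrt(885893)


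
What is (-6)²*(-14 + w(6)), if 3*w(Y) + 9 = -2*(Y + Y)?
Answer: -900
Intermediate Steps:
w(Y) = -3 - 4*Y/3 (w(Y) = -3 + (-2*(Y + Y))/3 = -3 + (-4*Y)/3 = -3 - 4*Y/3)
(-6)²*(-14 + w(6)) = (-6)²*(-14 + (-3 - 4/3*6)) = 36*(-14 + (-3 - 8)) = 36*(-14 - 11) = 36*(-25) = -900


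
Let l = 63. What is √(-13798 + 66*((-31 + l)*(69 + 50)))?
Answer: √237530 ≈ 487.37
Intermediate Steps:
√(-13798 + 66*((-31 + l)*(69 + 50))) = √(-13798 + 66*((-31 + 63)*(69 + 50))) = √(-13798 + 66*(32*119)) = √(-13798 + 66*3808) = √(-13798 + 251328) = √237530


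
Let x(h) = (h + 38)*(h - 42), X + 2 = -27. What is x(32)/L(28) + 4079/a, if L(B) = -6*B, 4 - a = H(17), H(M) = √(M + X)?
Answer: 24649/42 + 4079*I*√3/14 ≈ 586.88 + 504.65*I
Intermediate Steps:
X = -29 (X = -2 - 27 = -29)
H(M) = √(-29 + M) (H(M) = √(M - 29) = √(-29 + M))
a = 4 - 2*I*√3 (a = 4 - √(-29 + 17) = 4 - √(-12) = 4 - 2*I*√3 ≈ 4.0 - 3.4641*I)
x(h) = (-42 + h)*(38 + h) (x(h) = (38 + h)*(-42 + h) = (-42 + h)*(38 + h))
x(32)/L(28) + 4079/a = (-1596 + 32² - 4*32)/((-6*28)) + 4079/(4 - 2*I*√3) = (-1596 + 1024 - 128)/(-168) + 4079/(4 - 2*I*√3) = -700*(-1/168) + 4079/(4 - 2*I*√3) = 25/6 + 4079/(4 - 2*I*√3)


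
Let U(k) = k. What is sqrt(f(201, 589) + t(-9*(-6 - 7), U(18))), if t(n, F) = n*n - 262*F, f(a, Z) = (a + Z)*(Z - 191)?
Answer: sqrt(323393) ≈ 568.68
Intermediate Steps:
f(a, Z) = (-191 + Z)*(Z + a) (f(a, Z) = (Z + a)*(-191 + Z) = (-191 + Z)*(Z + a))
t(n, F) = n**2 - 262*F
sqrt(f(201, 589) + t(-9*(-6 - 7), U(18))) = sqrt((589**2 - 191*589 - 191*201 + 589*201) + ((-9*(-6 - 7))**2 - 262*18)) = sqrt((346921 - 112499 - 38391 + 118389) + ((-9*(-13))**2 - 4716)) = sqrt(314420 + (117**2 - 4716)) = sqrt(314420 + (13689 - 4716)) = sqrt(314420 + 8973) = sqrt(323393)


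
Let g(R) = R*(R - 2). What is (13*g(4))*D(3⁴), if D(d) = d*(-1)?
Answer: -8424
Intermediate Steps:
D(d) = -d
g(R) = R*(-2 + R)
(13*g(4))*D(3⁴) = (13*(4*(-2 + 4)))*(-1*3⁴) = (13*(4*2))*(-1*81) = (13*8)*(-81) = 104*(-81) = -8424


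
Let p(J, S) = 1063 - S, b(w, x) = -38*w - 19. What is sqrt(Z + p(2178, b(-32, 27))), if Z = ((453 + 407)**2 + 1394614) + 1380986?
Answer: sqrt(3515066) ≈ 1874.9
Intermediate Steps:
b(w, x) = -19 - 38*w
Z = 3515200 (Z = (860**2 + 1394614) + 1380986 = (739600 + 1394614) + 1380986 = 2134214 + 1380986 = 3515200)
sqrt(Z + p(2178, b(-32, 27))) = sqrt(3515200 + (1063 - (-19 - 38*(-32)))) = sqrt(3515200 + (1063 - (-19 + 1216))) = sqrt(3515200 + (1063 - 1*1197)) = sqrt(3515200 + (1063 - 1197)) = sqrt(3515200 - 134) = sqrt(3515066)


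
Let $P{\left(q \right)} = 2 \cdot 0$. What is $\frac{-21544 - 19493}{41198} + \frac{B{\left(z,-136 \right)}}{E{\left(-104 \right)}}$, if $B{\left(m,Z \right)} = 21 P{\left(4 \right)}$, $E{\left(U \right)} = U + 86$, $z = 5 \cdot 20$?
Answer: $- \frac{41037}{41198} \approx -0.99609$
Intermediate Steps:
$z = 100$
$P{\left(q \right)} = 0$
$E{\left(U \right)} = 86 + U$
$B{\left(m,Z \right)} = 0$ ($B{\left(m,Z \right)} = 21 \cdot 0 = 0$)
$\frac{-21544 - 19493}{41198} + \frac{B{\left(z,-136 \right)}}{E{\left(-104 \right)}} = \frac{-21544 - 19493}{41198} + \frac{0}{86 - 104} = \left(-41037\right) \frac{1}{41198} + \frac{0}{-18} = - \frac{41037}{41198} + 0 \left(- \frac{1}{18}\right) = - \frac{41037}{41198} + 0 = - \frac{41037}{41198}$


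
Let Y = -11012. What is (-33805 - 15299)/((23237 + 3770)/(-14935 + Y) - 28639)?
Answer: 318525372/185780785 ≈ 1.7145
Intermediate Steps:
(-33805 - 15299)/((23237 + 3770)/(-14935 + Y) - 28639) = (-33805 - 15299)/((23237 + 3770)/(-14935 - 11012) - 28639) = -49104/(27007/(-25947) - 28639) = -49104/(27007*(-1/25947) - 28639) = -49104/(-27007/25947 - 28639) = -49104/(-743123140/25947) = -49104*(-25947/743123140) = 318525372/185780785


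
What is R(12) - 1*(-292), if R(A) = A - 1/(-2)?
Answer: 609/2 ≈ 304.50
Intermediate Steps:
R(A) = 1/2 + A (R(A) = A - 1*(-1/2) = A + 1/2 = 1/2 + A)
R(12) - 1*(-292) = (1/2 + 12) - 1*(-292) = 25/2 + 292 = 609/2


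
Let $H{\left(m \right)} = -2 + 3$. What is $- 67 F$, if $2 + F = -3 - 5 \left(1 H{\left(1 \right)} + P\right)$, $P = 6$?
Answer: $2680$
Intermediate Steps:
$H{\left(m \right)} = 1$
$F = -40$ ($F = -2 - \left(3 + 5 \left(1 \cdot 1 + 6\right)\right) = -2 - \left(3 + 5 \left(1 + 6\right)\right) = -2 - 38 = -40$)
$- 67 F = \left(-67\right) \left(-40\right) = 2680$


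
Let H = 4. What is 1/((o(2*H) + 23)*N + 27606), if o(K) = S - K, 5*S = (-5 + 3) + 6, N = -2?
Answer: 5/137872 ≈ 3.6266e-5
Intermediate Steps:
S = ⅘ (S = ((-5 + 3) + 6)/5 = (-2 + 6)/5 = (⅕)*4 = ⅘ ≈ 0.80000)
o(K) = ⅘ - K
1/((o(2*H) + 23)*N + 27606) = 1/(((⅘ - 2*4) + 23)*(-2) + 27606) = 1/(((⅘ - 1*8) + 23)*(-2) + 27606) = 1/(((⅘ - 8) + 23)*(-2) + 27606) = 1/((-36/5 + 23)*(-2) + 27606) = 1/((79/5)*(-2) + 27606) = 1/(-158/5 + 27606) = 1/(137872/5) = 5/137872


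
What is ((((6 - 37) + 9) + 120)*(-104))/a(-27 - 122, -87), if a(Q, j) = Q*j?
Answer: -10192/12963 ≈ -0.78624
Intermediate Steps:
((((6 - 37) + 9) + 120)*(-104))/a(-27 - 122, -87) = ((((6 - 37) + 9) + 120)*(-104))/(((-27 - 122)*(-87))) = (((-31 + 9) + 120)*(-104))/((-149*(-87))) = ((-22 + 120)*(-104))/12963 = (98*(-104))*(1/12963) = -10192*1/12963 = -10192/12963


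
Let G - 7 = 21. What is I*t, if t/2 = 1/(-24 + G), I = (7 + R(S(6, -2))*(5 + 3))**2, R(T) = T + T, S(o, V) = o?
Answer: 10609/2 ≈ 5304.5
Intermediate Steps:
G = 28 (G = 7 + 21 = 28)
R(T) = 2*T
I = 10609 (I = (7 + (2*6)*(5 + 3))**2 = (7 + 12*8)**2 = (7 + 96)**2 = 103**2 = 10609)
t = 1/2 (t = 2/(-24 + 28) = 2/4 = 2*(1/4) = 1/2 ≈ 0.50000)
I*t = 10609*(1/2) = 10609/2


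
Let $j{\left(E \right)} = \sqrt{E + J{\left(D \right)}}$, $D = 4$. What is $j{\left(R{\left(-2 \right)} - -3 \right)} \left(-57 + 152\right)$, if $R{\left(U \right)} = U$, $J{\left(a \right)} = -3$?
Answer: $95 i \sqrt{2} \approx 134.35 i$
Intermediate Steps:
$j{\left(E \right)} = \sqrt{-3 + E}$ ($j{\left(E \right)} = \sqrt{E - 3} = \sqrt{-3 + E}$)
$j{\left(R{\left(-2 \right)} - -3 \right)} \left(-57 + 152\right) = \sqrt{-3 - -1} \left(-57 + 152\right) = \sqrt{-3 + \left(-2 + 3\right)} 95 = \sqrt{-3 + 1} \cdot 95 = \sqrt{-2} \cdot 95 = i \sqrt{2} \cdot 95 = 95 i \sqrt{2}$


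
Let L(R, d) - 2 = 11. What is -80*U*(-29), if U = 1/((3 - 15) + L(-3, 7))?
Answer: 2320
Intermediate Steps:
L(R, d) = 13 (L(R, d) = 2 + 11 = 13)
U = 1 (U = 1/((3 - 15) + 13) = 1/(-12 + 13) = 1/1 = 1)
-80*U*(-29) = -80*1*(-29) = -80*(-29) = 2320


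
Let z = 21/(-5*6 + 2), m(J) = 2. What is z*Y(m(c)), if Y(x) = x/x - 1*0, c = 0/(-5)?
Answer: -¾ ≈ -0.75000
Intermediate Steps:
c = 0 (c = 0*(-⅕) = 0)
Y(x) = 1 (Y(x) = 1 + 0 = 1)
z = -¾ (z = 21/(-30 + 2) = 21/(-28) = 21*(-1/28) = -¾ ≈ -0.75000)
z*Y(m(c)) = -¾*1 = -¾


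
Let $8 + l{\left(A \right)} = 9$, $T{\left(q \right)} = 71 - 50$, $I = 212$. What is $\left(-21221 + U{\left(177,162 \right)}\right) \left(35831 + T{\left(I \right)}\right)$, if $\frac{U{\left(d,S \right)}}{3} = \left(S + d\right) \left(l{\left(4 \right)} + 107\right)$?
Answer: $3177024980$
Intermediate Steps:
$T{\left(q \right)} = 21$ ($T{\left(q \right)} = 71 - 50 = 21$)
$l{\left(A \right)} = 1$ ($l{\left(A \right)} = -8 + 9 = 1$)
$U{\left(d,S \right)} = 324 S + 324 d$ ($U{\left(d,S \right)} = 3 \left(S + d\right) \left(1 + 107\right) = 3 \left(S + d\right) 108 = 3 \left(108 S + 108 d\right) = 324 S + 324 d$)
$\left(-21221 + U{\left(177,162 \right)}\right) \left(35831 + T{\left(I \right)}\right) = \left(-21221 + \left(324 \cdot 162 + 324 \cdot 177\right)\right) \left(35831 + 21\right) = \left(-21221 + \left(52488 + 57348\right)\right) 35852 = \left(-21221 + 109836\right) 35852 = 88615 \cdot 35852 = 3177024980$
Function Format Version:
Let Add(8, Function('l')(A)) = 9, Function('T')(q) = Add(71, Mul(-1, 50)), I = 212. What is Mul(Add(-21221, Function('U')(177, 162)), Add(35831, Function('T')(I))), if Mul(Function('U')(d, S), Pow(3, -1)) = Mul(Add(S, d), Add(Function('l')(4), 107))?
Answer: 3177024980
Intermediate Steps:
Function('T')(q) = 21 (Function('T')(q) = Add(71, -50) = 21)
Function('l')(A) = 1 (Function('l')(A) = Add(-8, 9) = 1)
Function('U')(d, S) = Add(Mul(324, S), Mul(324, d)) (Function('U')(d, S) = Mul(3, Mul(Add(S, d), Add(1, 107))) = Mul(3, Mul(Add(S, d), 108)) = Mul(3, Add(Mul(108, S), Mul(108, d))) = Add(Mul(324, S), Mul(324, d)))
Mul(Add(-21221, Function('U')(177, 162)), Add(35831, Function('T')(I))) = Mul(Add(-21221, Add(Mul(324, 162), Mul(324, 177))), Add(35831, 21)) = Mul(Add(-21221, Add(52488, 57348)), 35852) = Mul(Add(-21221, 109836), 35852) = Mul(88615, 35852) = 3177024980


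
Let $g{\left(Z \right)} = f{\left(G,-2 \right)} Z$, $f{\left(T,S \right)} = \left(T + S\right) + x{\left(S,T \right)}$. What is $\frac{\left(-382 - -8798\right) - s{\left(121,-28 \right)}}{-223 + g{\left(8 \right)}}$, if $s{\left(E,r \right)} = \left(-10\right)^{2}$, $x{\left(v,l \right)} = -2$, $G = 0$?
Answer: $- \frac{2772}{85} \approx -32.612$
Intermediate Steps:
$f{\left(T,S \right)} = -2 + S + T$ ($f{\left(T,S \right)} = \left(T + S\right) - 2 = \left(S + T\right) - 2 = -2 + S + T$)
$s{\left(E,r \right)} = 100$
$g{\left(Z \right)} = - 4 Z$ ($g{\left(Z \right)} = \left(-2 - 2 + 0\right) Z = - 4 Z$)
$\frac{\left(-382 - -8798\right) - s{\left(121,-28 \right)}}{-223 + g{\left(8 \right)}} = \frac{\left(-382 - -8798\right) - 100}{-223 - 32} = \frac{\left(-382 + 8798\right) - 100}{-223 - 32} = \frac{8416 - 100}{-255} = \left(- \frac{1}{255}\right) 8316 = - \frac{2772}{85}$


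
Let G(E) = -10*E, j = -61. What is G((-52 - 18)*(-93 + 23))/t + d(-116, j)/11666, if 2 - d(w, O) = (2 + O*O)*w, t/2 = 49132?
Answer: 137715920/3770881 ≈ 36.521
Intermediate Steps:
t = 98264 (t = 2*49132 = 98264)
d(w, O) = 2 - w*(2 + O**2) (d(w, O) = 2 - (2 + O*O)*w = 2 - (2 + O**2)*w = 2 - w*(2 + O**2))
G((-52 - 18)*(-93 + 23))/t + d(-116, j)/11666 = -10*(-52 - 18)*(-93 + 23)/98264 + (2 - 2*(-116) - 1*(-116)*(-61)**2)/11666 = -(-700)*(-70)*(1/98264) + (2 + 232 - 1*(-116)*3721)*(1/11666) = -10*4900*(1/98264) + (2 + 232 + 431636)*(1/11666) = -49000*1/98264 + 431870*(1/11666) = -6125/12283 + 11365/307 = 137715920/3770881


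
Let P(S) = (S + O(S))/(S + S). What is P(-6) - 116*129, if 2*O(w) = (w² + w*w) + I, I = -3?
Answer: -119731/8 ≈ -14966.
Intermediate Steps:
O(w) = -3/2 + w² (O(w) = ((w² + w*w) - 3)/2 = ((w² + w²) - 3)/2 = (2*w² - 3)/2 = (-3 + 2*w²)/2 = -3/2 + w²)
P(S) = (-3/2 + S + S²)/(2*S) (P(S) = (S + (-3/2 + S²))/(S + S) = (-3/2 + S + S²)/((2*S)) = (-3/2 + S + S²)*(1/(2*S)) = (-3/2 + S + S²)/(2*S))
P(-6) - 116*129 = (½ + (½)*(-6) - ¾/(-6)) - 116*129 = (½ - 3 - ¾*(-⅙)) - 14964 = (½ - 3 + ⅛) - 14964 = -19/8 - 14964 = -119731/8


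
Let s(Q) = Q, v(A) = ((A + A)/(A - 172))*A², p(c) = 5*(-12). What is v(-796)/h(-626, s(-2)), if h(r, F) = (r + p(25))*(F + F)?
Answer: 15761198/41503 ≈ 379.76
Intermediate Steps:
p(c) = -60
v(A) = 2*A³/(-172 + A) (v(A) = ((2*A)/(-172 + A))*A² = (2*A/(-172 + A))*A² = 2*A³/(-172 + A))
h(r, F) = 2*F*(-60 + r) (h(r, F) = (r - 60)*(F + F) = (-60 + r)*(2*F) = 2*F*(-60 + r))
v(-796)/h(-626, s(-2)) = (2*(-796)³/(-172 - 796))/((2*(-2)*(-60 - 626))) = (2*(-504358336)/(-968))/((2*(-2)*(-686))) = (2*(-504358336)*(-1/968))/2744 = (126089584/121)*(1/2744) = 15761198/41503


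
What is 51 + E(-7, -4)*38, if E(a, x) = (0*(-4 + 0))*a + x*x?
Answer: 659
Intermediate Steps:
E(a, x) = x² (E(a, x) = (0*(-4))*a + x² = 0*a + x² = 0 + x² = x²)
51 + E(-7, -4)*38 = 51 + (-4)²*38 = 51 + 16*38 = 51 + 608 = 659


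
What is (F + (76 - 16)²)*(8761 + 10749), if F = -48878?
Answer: -883373780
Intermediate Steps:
(F + (76 - 16)²)*(8761 + 10749) = (-48878 + (76 - 16)²)*(8761 + 10749) = (-48878 + 60²)*19510 = (-48878 + 3600)*19510 = -45278*19510 = -883373780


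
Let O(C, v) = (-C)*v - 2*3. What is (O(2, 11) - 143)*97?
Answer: -16587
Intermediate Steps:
O(C, v) = -6 - C*v (O(C, v) = -C*v - 6 = -6 - C*v)
(O(2, 11) - 143)*97 = ((-6 - 1*2*11) - 143)*97 = ((-6 - 22) - 143)*97 = (-28 - 143)*97 = -171*97 = -16587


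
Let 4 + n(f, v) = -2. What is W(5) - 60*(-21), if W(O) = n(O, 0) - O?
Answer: 1249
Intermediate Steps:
n(f, v) = -6 (n(f, v) = -4 - 2 = -6)
W(O) = -6 - O
W(5) - 60*(-21) = (-6 - 1*5) - 60*(-21) = (-6 - 5) + 1260 = -11 + 1260 = 1249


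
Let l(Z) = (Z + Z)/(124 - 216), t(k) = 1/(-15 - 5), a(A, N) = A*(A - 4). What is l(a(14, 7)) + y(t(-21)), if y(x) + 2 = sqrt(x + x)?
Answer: -116/23 + I*sqrt(10)/10 ≈ -5.0435 + 0.31623*I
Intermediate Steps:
a(A, N) = A*(-4 + A)
t(k) = -1/20 (t(k) = 1/(-20) = -1/20)
l(Z) = -Z/46 (l(Z) = (2*Z)/(-92) = (2*Z)*(-1/92) = -Z/46)
y(x) = -2 + sqrt(2)*sqrt(x) (y(x) = -2 + sqrt(x + x) = -2 + sqrt(2*x) = -2 + sqrt(2)*sqrt(x))
l(a(14, 7)) + y(t(-21)) = -7*(-4 + 14)/23 + (-2 + sqrt(2)*sqrt(-1/20)) = -7*10/23 + (-2 + sqrt(2)*(I*sqrt(5)/10)) = -1/46*140 + (-2 + I*sqrt(10)/10) = -70/23 + (-2 + I*sqrt(10)/10) = -116/23 + I*sqrt(10)/10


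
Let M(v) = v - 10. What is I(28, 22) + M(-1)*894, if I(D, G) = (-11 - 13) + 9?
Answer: -9849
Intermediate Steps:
I(D, G) = -15 (I(D, G) = -24 + 9 = -15)
M(v) = -10 + v
I(28, 22) + M(-1)*894 = -15 + (-10 - 1)*894 = -15 - 11*894 = -15 - 9834 = -9849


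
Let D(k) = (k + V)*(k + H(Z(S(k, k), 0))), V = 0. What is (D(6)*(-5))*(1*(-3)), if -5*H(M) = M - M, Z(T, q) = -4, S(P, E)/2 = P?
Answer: 540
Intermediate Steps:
S(P, E) = 2*P
H(M) = 0 (H(M) = -(M - M)/5 = -1/5*0 = 0)
D(k) = k**2 (D(k) = (k + 0)*(k + 0) = k*k = k**2)
(D(6)*(-5))*(1*(-3)) = (6**2*(-5))*(1*(-3)) = (36*(-5))*(-3) = -180*(-3) = 540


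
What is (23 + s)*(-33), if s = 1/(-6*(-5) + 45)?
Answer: -18986/25 ≈ -759.44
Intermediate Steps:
s = 1/75 (s = 1/(30 + 45) = 1/75 ≈ 0.013333)
(23 + s)*(-33) = (23 + 1/75)*(-33) = (1726/75)*(-33) = -18986/25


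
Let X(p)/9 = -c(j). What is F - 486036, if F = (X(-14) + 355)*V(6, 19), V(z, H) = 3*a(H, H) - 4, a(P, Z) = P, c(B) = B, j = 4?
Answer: -469129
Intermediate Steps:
V(z, H) = -4 + 3*H (V(z, H) = 3*H - 4 = -4 + 3*H)
X(p) = -36 (X(p) = 9*(-1*4) = 9*(-4) = -36)
F = 16907 (F = (-36 + 355)*(-4 + 3*19) = 319*(-4 + 57) = 319*53 = 16907)
F - 486036 = 16907 - 486036 = -469129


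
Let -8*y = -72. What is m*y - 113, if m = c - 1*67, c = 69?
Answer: -95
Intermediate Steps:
y = 9 (y = -1/8*(-72) = 9)
m = 2 (m = 69 - 1*67 = 69 - 67 = 2)
m*y - 113 = 2*9 - 113 = 18 - 113 = -95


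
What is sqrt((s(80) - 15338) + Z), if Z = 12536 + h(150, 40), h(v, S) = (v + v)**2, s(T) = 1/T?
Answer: sqrt(34879205)/20 ≈ 295.29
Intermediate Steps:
h(v, S) = 4*v**2 (h(v, S) = (2*v)**2 = 4*v**2)
Z = 102536 (Z = 12536 + 4*150**2 = 12536 + 4*22500 = 12536 + 90000 = 102536)
sqrt((s(80) - 15338) + Z) = sqrt((1/80 - 15338) + 102536) = sqrt(-1227039/80 + 102536) = sqrt(6975841/80) = sqrt(34879205)/20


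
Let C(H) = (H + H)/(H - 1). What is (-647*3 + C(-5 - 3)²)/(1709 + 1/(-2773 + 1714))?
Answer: -11081729/9773082 ≈ -1.1339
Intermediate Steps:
C(H) = 2*H/(-1 + H) (C(H) = (2*H)/(-1 + H) = 2*H/(-1 + H))
(-647*3 + C(-5 - 3)²)/(1709 + 1/(-2773 + 1714)) = (-647*3 + (2*(-5 - 3)/(-1 + (-5 - 3)))²)/(1709 + 1/(-2773 + 1714)) = (-1941 + (2*(-8)/(-1 - 8))²)/(1709 + 1/(-1059)) = (-1941 + (2*(-8)/(-9))²)/(1709 - 1/1059) = (-1941 + (2*(-8)*(-⅑))²)/(1809830/1059) = (-1941 + (16/9)²)*(1059/1809830) = (-1941 + 256/81)*(1059/1809830) = -156965/81*1059/1809830 = -11081729/9773082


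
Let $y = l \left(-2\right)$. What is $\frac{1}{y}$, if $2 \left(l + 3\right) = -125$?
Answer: $\frac{1}{131} \approx 0.0076336$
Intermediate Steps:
$l = - \frac{131}{2}$ ($l = -3 + \frac{1}{2} \left(-125\right) = -3 - \frac{125}{2} = - \frac{131}{2} \approx -65.5$)
$y = 131$ ($y = \left(- \frac{131}{2}\right) \left(-2\right) = 131$)
$\frac{1}{y} = \frac{1}{131}$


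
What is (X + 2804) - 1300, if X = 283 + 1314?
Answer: 3101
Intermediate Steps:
X = 1597
(X + 2804) - 1300 = (1597 + 2804) - 1300 = 4401 - 1300 = 3101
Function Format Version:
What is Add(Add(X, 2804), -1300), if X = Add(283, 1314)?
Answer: 3101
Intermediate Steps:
X = 1597
Add(Add(X, 2804), -1300) = Add(Add(1597, 2804), -1300) = Add(4401, -1300) = 3101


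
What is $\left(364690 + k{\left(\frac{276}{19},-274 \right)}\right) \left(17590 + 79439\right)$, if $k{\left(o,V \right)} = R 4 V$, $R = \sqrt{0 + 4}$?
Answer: $35172818442$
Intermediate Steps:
$R = 2$ ($R = \sqrt{4} = 2$)
$k{\left(o,V \right)} = 8 V$ ($k{\left(o,V \right)} = 2 \cdot 4 V = 8 V$)
$\left(364690 + k{\left(\frac{276}{19},-274 \right)}\right) \left(17590 + 79439\right) = \left(364690 + 8 \left(-274\right)\right) \left(17590 + 79439\right) = \left(364690 - 2192\right) 97029 = 362498 \cdot 97029 = 35172818442$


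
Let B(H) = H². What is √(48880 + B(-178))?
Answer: 2*√20141 ≈ 283.84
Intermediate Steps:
√(48880 + B(-178)) = √(48880 + (-178)²) = √(48880 + 31684) = √80564 = 2*√20141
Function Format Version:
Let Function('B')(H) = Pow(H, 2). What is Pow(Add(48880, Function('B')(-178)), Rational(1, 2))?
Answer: Mul(2, Pow(20141, Rational(1, 2))) ≈ 283.84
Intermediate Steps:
Pow(Add(48880, Function('B')(-178)), Rational(1, 2)) = Pow(Add(48880, Pow(-178, 2)), Rational(1, 2)) = Pow(Add(48880, 31684), Rational(1, 2)) = Pow(80564, Rational(1, 2)) = Mul(2, Pow(20141, Rational(1, 2)))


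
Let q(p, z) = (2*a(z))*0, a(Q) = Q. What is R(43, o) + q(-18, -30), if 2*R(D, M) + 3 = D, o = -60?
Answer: 20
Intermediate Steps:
R(D, M) = -3/2 + D/2
q(p, z) = 0 (q(p, z) = (2*z)*0 = 0)
R(43, o) + q(-18, -30) = (-3/2 + (½)*43) + 0 = (-3/2 + 43/2) + 0 = 20 + 0 = 20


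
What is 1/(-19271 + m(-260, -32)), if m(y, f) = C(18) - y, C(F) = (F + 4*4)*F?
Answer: -1/18399 ≈ -5.4351e-5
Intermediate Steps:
C(F) = F*(16 + F) (C(F) = (F + 16)*F = (16 + F)*F = F*(16 + F))
m(y, f) = 612 - y (m(y, f) = 18*(16 + 18) - y = 18*34 - y = 612 - y)
1/(-19271 + m(-260, -32)) = 1/(-19271 + (612 - 1*(-260))) = 1/(-19271 + (612 + 260)) = 1/(-19271 + 872) = 1/(-18399) = -1/18399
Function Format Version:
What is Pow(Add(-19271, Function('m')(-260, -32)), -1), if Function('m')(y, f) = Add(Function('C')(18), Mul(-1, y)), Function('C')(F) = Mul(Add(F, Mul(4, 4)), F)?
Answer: Rational(-1, 18399) ≈ -5.4351e-5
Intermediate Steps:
Function('C')(F) = Mul(F, Add(16, F)) (Function('C')(F) = Mul(Add(F, 16), F) = Mul(Add(16, F), F) = Mul(F, Add(16, F)))
Function('m')(y, f) = Add(612, Mul(-1, y)) (Function('m')(y, f) = Add(Mul(18, Add(16, 18)), Mul(-1, y)) = Add(Mul(18, 34), Mul(-1, y)) = Add(612, Mul(-1, y)))
Pow(Add(-19271, Function('m')(-260, -32)), -1) = Pow(Add(-19271, Add(612, Mul(-1, -260))), -1) = Pow(Add(-19271, Add(612, 260)), -1) = Pow(Add(-19271, 872), -1) = Pow(-18399, -1) = Rational(-1, 18399)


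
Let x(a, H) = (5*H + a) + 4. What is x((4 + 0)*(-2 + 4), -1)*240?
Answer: 1680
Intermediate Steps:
x(a, H) = 4 + a + 5*H (x(a, H) = (a + 5*H) + 4 = 4 + a + 5*H)
x((4 + 0)*(-2 + 4), -1)*240 = (4 + (4 + 0)*(-2 + 4) + 5*(-1))*240 = (4 + 4*2 - 5)*240 = (4 + 8 - 5)*240 = 7*240 = 1680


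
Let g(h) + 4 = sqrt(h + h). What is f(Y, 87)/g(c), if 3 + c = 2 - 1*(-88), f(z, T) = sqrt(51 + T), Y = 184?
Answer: 2*sqrt(138)/79 + 3*sqrt(667)/79 ≈ 1.2781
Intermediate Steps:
c = 87 (c = -3 + (2 - 1*(-88)) = -3 + (2 + 88) = -3 + 90 = 87)
g(h) = -4 + sqrt(2)*sqrt(h) (g(h) = -4 + sqrt(h + h) = -4 + sqrt(2*h) = -4 + sqrt(2)*sqrt(h))
f(Y, 87)/g(c) = sqrt(51 + 87)/(-4 + sqrt(2)*sqrt(87)) = sqrt(138)/(-4 + sqrt(174))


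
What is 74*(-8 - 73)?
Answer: -5994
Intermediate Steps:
74*(-8 - 73) = 74*(-81) = -5994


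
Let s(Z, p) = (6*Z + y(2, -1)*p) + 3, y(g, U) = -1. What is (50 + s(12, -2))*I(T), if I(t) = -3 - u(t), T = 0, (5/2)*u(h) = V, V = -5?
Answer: -127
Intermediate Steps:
u(h) = -2 (u(h) = (⅖)*(-5) = -2)
s(Z, p) = 3 - p + 6*Z (s(Z, p) = (6*Z - p) + 3 = (-p + 6*Z) + 3 = 3 - p + 6*Z)
I(t) = -1 (I(t) = -3 - 1*(-2) = -3 + 2 = -1)
(50 + s(12, -2))*I(T) = (50 + (3 - 1*(-2) + 6*12))*(-1) = (50 + (3 + 2 + 72))*(-1) = (50 + 77)*(-1) = 127*(-1) = -127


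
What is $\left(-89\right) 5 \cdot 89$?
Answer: $-39605$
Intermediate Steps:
$\left(-89\right) 5 \cdot 89 = \left(-445\right) 89 = -39605$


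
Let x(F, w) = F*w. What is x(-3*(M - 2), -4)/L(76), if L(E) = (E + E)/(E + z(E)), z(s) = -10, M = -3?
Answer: -495/19 ≈ -26.053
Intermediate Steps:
L(E) = 2*E/(-10 + E) (L(E) = (E + E)/(E - 10) = (2*E)/(-10 + E) = 2*E/(-10 + E))
x(-3*(M - 2), -4)/L(76) = (-3*(-3 - 2)*(-4))/((2*76/(-10 + 76))) = (-3*(-5)*(-4))/((2*76/66)) = (15*(-4))/((2*76*(1/66))) = -60/76/33 = -60*33/76 = -495/19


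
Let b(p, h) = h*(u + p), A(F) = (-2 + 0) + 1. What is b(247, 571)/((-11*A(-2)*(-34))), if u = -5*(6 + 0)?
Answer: -123907/374 ≈ -331.30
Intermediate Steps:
u = -30 (u = -5*6 = -30)
A(F) = -1 (A(F) = -2 + 1 = -1)
b(p, h) = h*(-30 + p)
b(247, 571)/((-11*A(-2)*(-34))) = (571*(-30 + 247))/((-11*(-1)*(-34))) = (571*217)/((11*(-34))) = 123907/(-374) = 123907*(-1/374) = -123907/374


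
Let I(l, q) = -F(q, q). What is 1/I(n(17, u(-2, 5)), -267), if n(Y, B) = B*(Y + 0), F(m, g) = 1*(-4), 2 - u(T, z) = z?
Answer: 1/4 ≈ 0.25000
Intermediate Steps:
u(T, z) = 2 - z
F(m, g) = -4
n(Y, B) = B*Y
I(l, q) = 4 (I(l, q) = -1*(-4) = 4)
1/I(n(17, u(-2, 5)), -267) = 1/4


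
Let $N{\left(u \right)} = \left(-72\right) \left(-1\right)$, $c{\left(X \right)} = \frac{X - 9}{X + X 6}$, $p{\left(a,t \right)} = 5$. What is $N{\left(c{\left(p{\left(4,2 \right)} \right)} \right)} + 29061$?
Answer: $29133$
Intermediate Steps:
$c{\left(X \right)} = \frac{-9 + X}{7 X}$ ($c{\left(X \right)} = \frac{-9 + X}{X + 6 X} = \frac{-9 + X}{7 X}$)
$N{\left(u \right)} = 72$
$N{\left(c{\left(p{\left(4,2 \right)} \right)} \right)} + 29061 = 72 + 29061 = 29133$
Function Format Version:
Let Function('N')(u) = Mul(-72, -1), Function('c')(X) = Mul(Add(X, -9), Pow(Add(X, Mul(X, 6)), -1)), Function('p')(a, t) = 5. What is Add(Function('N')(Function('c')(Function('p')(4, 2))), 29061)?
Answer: 29133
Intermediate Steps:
Function('c')(X) = Mul(Rational(1, 7), Pow(X, -1), Add(-9, X)) (Function('c')(X) = Mul(Add(-9, X), Pow(Add(X, Mul(6, X)), -1)) = Mul(Add(-9, X), Pow(Mul(7, X), -1)) = Mul(Add(-9, X), Mul(Rational(1, 7), Pow(X, -1))) = Mul(Rational(1, 7), Pow(X, -1), Add(-9, X)))
Function('N')(u) = 72
Add(Function('N')(Function('c')(Function('p')(4, 2))), 29061) = Add(72, 29061) = 29133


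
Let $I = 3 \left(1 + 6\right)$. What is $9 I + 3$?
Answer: $192$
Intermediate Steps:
$I = 21$ ($I = 3 \cdot 7 = 21$)
$9 I + 3 = 9 \cdot 21 + 3 = 189 + 3 = 192$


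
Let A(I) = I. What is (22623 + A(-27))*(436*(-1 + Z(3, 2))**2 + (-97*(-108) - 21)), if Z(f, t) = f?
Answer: 275648604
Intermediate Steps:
(22623 + A(-27))*(436*(-1 + Z(3, 2))**2 + (-97*(-108) - 21)) = (22623 - 27)*(436*(-1 + 3)**2 + (-97*(-108) - 21)) = 22596*(436*2**2 + (10476 - 21)) = 22596*(436*4 + 10455) = 22596*(1744 + 10455) = 22596*12199 = 275648604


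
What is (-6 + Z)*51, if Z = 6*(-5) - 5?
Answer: -2091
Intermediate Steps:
Z = -35 (Z = -30 - 5 = -35)
(-6 + Z)*51 = (-6 - 35)*51 = -41*51 = -2091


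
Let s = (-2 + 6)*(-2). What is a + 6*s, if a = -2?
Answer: -50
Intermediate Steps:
s = -8 (s = 4*(-2) = -8)
a + 6*s = -2 + 6*(-8) = -2 - 48 = -50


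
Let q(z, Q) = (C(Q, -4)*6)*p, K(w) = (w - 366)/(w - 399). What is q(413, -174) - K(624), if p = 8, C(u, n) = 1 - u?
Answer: 629914/75 ≈ 8398.9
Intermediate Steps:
K(w) = (-366 + w)/(-399 + w)
q(z, Q) = 48 - 48*Q (q(z, Q) = ((1 - Q)*6)*8 = (6 - 6*Q)*8 = 48 - 48*Q)
q(413, -174) - K(624) = (48 - 48*(-174)) - (-366 + 624)/(-399 + 624) = (48 + 8352) - 258/225 = 8400 - 258/225 = 8400 - 1*86/75 = 8400 - 86/75 = 629914/75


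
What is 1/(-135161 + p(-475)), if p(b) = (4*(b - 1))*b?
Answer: 1/769239 ≈ 1.3000e-6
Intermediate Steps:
p(b) = b*(-4 + 4*b) (p(b) = (4*(-1 + b))*b = (-4 + 4*b)*b = b*(-4 + 4*b))
1/(-135161 + p(-475)) = 1/(-135161 + 4*(-475)*(-1 - 475)) = 1/(-135161 + 4*(-475)*(-476)) = 1/(-135161 + 904400) = 1/769239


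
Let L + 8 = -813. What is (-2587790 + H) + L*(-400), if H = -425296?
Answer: -2684686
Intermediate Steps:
L = -821 (L = -8 - 813 = -821)
(-2587790 + H) + L*(-400) = (-2587790 - 425296) - 821*(-400) = -3013086 + 328400 = -2684686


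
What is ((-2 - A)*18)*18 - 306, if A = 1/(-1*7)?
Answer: -6354/7 ≈ -907.71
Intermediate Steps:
A = -⅐ (A = 1/(-7) = -⅐ ≈ -0.14286)
((-2 - A)*18)*18 - 306 = ((-2 - 1*(-⅐))*18)*18 - 306 = ((-2 + ⅐)*18)*18 - 306 = -13/7*18*18 - 306 = -234/7*18 - 306 = -4212/7 - 306 = -6354/7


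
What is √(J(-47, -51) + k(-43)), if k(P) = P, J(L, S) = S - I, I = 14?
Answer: 6*I*√3 ≈ 10.392*I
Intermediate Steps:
J(L, S) = -14 + S (J(L, S) = S - 1*14 = S - 14 = -14 + S)
√(J(-47, -51) + k(-43)) = √((-14 - 51) - 43) = √(-65 - 43) = √(-108) = 6*I*√3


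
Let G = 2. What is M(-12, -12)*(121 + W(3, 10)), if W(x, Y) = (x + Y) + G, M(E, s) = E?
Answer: -1632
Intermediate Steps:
W(x, Y) = 2 + Y + x (W(x, Y) = (x + Y) + 2 = (Y + x) + 2 = 2 + Y + x)
M(-12, -12)*(121 + W(3, 10)) = -12*(121 + (2 + 10 + 3)) = -12*(121 + 15) = -12*136 = -1632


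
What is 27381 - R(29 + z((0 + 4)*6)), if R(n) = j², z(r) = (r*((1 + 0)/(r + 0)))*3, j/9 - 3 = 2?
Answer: 25356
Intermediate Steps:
j = 45 (j = 27 + 9*2 = 27 + 18 = 45)
z(r) = 3 (z(r) = (r*(1/r))*3 = (r/r)*3 = 1*3 = 3)
R(n) = 2025 (R(n) = 45² = 2025)
27381 - R(29 + z((0 + 4)*6)) = 27381 - 1*2025 = 27381 - 2025 = 25356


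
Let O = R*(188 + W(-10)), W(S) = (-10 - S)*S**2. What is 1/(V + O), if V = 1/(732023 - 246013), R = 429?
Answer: 486010/39197678521 ≈ 1.2399e-5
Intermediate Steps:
V = 1/486010 ≈ 2.0576e-6
W(S) = S**2*(-10 - S)
O = 80652 (O = 429*(188 + (-10)**2*(-10 - 1*(-10))) = 429*(188 + 100*(-10 + 10)) = 429*(188 + 100*0) = 429*(188 + 0) = 429*188 = 80652)
1/(V + O) = 1/(1/486010 + 80652) = 1/(39197678521/486010) = 486010/39197678521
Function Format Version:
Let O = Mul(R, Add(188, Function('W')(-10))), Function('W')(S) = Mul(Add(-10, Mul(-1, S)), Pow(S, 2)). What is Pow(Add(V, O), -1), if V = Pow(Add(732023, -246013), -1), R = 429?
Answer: Rational(486010, 39197678521) ≈ 1.2399e-5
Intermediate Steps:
V = Rational(1, 486010) (V = Pow(486010, -1) = Rational(1, 486010) ≈ 2.0576e-6)
Function('W')(S) = Mul(Pow(S, 2), Add(-10, Mul(-1, S)))
O = 80652 (O = Mul(429, Add(188, Mul(Pow(-10, 2), Add(-10, Mul(-1, -10))))) = Mul(429, Add(188, Mul(100, Add(-10, 10)))) = Mul(429, Add(188, Mul(100, 0))) = Mul(429, Add(188, 0)) = Mul(429, 188) = 80652)
Pow(Add(V, O), -1) = Pow(Add(Rational(1, 486010), 80652), -1) = Pow(Rational(39197678521, 486010), -1) = Rational(486010, 39197678521)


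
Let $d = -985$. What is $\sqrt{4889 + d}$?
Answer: $8 \sqrt{61} \approx 62.482$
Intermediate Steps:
$\sqrt{4889 + d} = \sqrt{4889 - 985} = \sqrt{3904} = 8 \sqrt{61}$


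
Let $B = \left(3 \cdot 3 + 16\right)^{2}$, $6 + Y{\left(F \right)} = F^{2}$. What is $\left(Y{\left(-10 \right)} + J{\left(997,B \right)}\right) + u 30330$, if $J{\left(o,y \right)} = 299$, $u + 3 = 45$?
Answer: $1274253$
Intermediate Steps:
$u = 42$ ($u = -3 + 45 = 42$)
$Y{\left(F \right)} = -6 + F^{2}$
$B = 625$ ($B = \left(9 + 16\right)^{2} = 25^{2} = 625$)
$\left(Y{\left(-10 \right)} + J{\left(997,B \right)}\right) + u 30330 = \left(\left(-6 + \left(-10\right)^{2}\right) + 299\right) + 42 \cdot 30330 = \left(\left(-6 + 100\right) + 299\right) + 1273860 = \left(94 + 299\right) + 1273860 = 393 + 1273860 = 1274253$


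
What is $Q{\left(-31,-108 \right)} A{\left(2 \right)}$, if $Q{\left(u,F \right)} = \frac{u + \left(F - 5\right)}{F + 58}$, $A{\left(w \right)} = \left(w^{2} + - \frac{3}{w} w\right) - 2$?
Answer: $- \frac{72}{25} \approx -2.88$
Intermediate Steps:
$A{\left(w \right)} = -5 + w^{2}$ ($A{\left(w \right)} = \left(w^{2} - 3\right) - 2 = \left(-3 + w^{2}\right) - 2 = -5 + w^{2}$)
$Q{\left(u,F \right)} = \frac{-5 + F + u}{58 + F}$ ($Q{\left(u,F \right)} = \frac{u + \left(F - 5\right)}{58 + F} = \frac{u + \left(-5 + F\right)}{58 + F} = \frac{-5 + F + u}{58 + F}$)
$Q{\left(-31,-108 \right)} A{\left(2 \right)} = \frac{-5 - 108 - 31}{58 - 108} \left(-5 + 2^{2}\right) = \frac{1}{-50} \left(-144\right) \left(-5 + 4\right) = \left(- \frac{1}{50}\right) \left(-144\right) \left(-1\right) = \frac{72}{25} \left(-1\right) = - \frac{72}{25}$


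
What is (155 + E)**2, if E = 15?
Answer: 28900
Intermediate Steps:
(155 + E)**2 = (155 + 15)**2 = 170**2 = 28900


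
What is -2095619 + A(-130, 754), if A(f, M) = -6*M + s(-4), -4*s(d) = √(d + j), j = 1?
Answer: -2100143 - I*√3/4 ≈ -2.1001e+6 - 0.43301*I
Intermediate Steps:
s(d) = -√(1 + d)/4 (s(d) = -√(d + 1)/4 = -√(1 + d)/4)
A(f, M) = -6*M - I*√3/4 (A(f, M) = -6*M - √(1 - 4)/4 = -6*M - I*√3/4)
-2095619 + A(-130, 754) = -2095619 + (-6*754 - I*√3/4) = -2095619 + (-4524 - I*√3/4) = -2100143 - I*√3/4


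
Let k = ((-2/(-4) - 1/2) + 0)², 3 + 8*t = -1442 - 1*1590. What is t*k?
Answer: 0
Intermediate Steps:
t = -3035/8 (t = -3/8 + (-1442 - 1*1590)/8 = -3/8 + (-1442 - 1590)/8 = -3/8 + (⅛)*(-3032) = -3/8 - 379 = -3035/8 ≈ -379.38)
k = 0 (k = ((-2*(-¼) - 1*½) + 0)² = ((½ - ½) + 0)² = (0 + 0)² = 0² = 0)
t*k = -3035/8*0 = 0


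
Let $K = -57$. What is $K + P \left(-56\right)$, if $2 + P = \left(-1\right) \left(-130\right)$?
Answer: $-7225$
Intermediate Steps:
$P = 128$ ($P = -2 - -130 = -2 + 130 = 128$)
$K + P \left(-56\right) = -57 + 128 \left(-56\right) = -57 - 7168 = -7225$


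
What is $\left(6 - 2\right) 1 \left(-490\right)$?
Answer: $-1960$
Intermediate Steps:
$\left(6 - 2\right) 1 \left(-490\right) = 4 \cdot 1 \left(-490\right) = 4 \left(-490\right) = -1960$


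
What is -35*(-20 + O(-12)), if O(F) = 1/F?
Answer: 8435/12 ≈ 702.92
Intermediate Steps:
-35*(-20 + O(-12)) = -35*(-20 + 1/(-12)) = -35*(-20 - 1/12) = -35*(-241/12) = 8435/12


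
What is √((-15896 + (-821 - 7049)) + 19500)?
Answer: 3*I*√474 ≈ 65.315*I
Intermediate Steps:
√((-15896 + (-821 - 7049)) + 19500) = √((-15896 - 7870) + 19500) = √(-23766 + 19500) = √(-4266) = 3*I*√474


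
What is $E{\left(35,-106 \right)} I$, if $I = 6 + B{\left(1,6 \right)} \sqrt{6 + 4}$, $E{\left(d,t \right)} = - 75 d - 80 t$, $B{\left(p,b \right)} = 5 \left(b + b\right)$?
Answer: $35130 + 351300 \sqrt{10} \approx 1.146 \cdot 10^{6}$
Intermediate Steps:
$B{\left(p,b \right)} = 10 b$ ($B{\left(p,b \right)} = 5 \cdot 2 b = 10 b$)
$E{\left(d,t \right)} = - 80 t - 75 d$
$I = 6 + 60 \sqrt{10}$ ($I = 6 + 10 \cdot 6 \sqrt{6 + 4} = 6 + 60 \sqrt{10} \approx 195.74$)
$E{\left(35,-106 \right)} I = \left(\left(-80\right) \left(-106\right) - 2625\right) \left(6 + 60 \sqrt{10}\right) = \left(8480 - 2625\right) \left(6 + 60 \sqrt{10}\right) = 5855 \left(6 + 60 \sqrt{10}\right) = 35130 + 351300 \sqrt{10}$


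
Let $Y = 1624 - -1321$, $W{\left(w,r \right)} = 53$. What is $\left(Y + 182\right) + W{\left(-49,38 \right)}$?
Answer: $3180$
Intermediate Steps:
$Y = 2945$ ($Y = 1624 + 1321 = 2945$)
$\left(Y + 182\right) + W{\left(-49,38 \right)} = \left(2945 + 182\right) + 53 = 3127 + 53 = 3180$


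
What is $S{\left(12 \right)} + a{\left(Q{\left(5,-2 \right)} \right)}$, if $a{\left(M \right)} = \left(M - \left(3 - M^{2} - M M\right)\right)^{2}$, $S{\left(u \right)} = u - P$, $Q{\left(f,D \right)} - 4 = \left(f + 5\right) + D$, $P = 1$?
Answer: $88220$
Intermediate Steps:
$Q{\left(f,D \right)} = 9 + D + f$ ($Q{\left(f,D \right)} = 4 + \left(\left(f + 5\right) + D\right) = 4 + \left(\left(5 + f\right) + D\right) = 4 + \left(5 + D + f\right) = 9 + D + f$)
$S{\left(u \right)} = -1 + u$ ($S{\left(u \right)} = u - 1 = -1 + u$)
$a{\left(M \right)} = \left(-3 + M + 2 M^{2}\right)^{2}$ ($a{\left(M \right)} = \left(M + \left(\left(M^{2} + M^{2}\right) - 3\right)\right)^{2} = \left(M + \left(2 M^{2} - 3\right)\right)^{2} = \left(M + \left(-3 + 2 M^{2}\right)\right)^{2} = \left(-3 + M + 2 M^{2}\right)^{2}$)
$S{\left(12 \right)} + a{\left(Q{\left(5,-2 \right)} \right)} = \left(-1 + 12\right) + \left(-3 + \left(9 - 2 + 5\right) + 2 \left(9 - 2 + 5\right)^{2}\right)^{2} = 11 + \left(-3 + 12 + 2 \cdot 12^{2}\right)^{2} = 11 + \left(-3 + 12 + 2 \cdot 144\right)^{2} = 11 + \left(-3 + 12 + 288\right)^{2} = 11 + 297^{2} = 11 + 88209 = 88220$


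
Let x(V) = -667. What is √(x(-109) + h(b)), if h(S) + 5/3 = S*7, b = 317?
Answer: √13953/3 ≈ 39.374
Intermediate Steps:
h(S) = -5/3 + 7*S (h(S) = -5/3 + S*7 = -5/3 + 7*S)
√(x(-109) + h(b)) = √(-667 + (-5/3 + 7*317)) = √(-667 + (-5/3 + 2219)) = √(-667 + 6652/3) = √(4651/3) = √13953/3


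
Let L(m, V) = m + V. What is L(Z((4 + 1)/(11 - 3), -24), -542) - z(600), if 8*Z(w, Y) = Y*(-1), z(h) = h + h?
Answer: -1739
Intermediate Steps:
z(h) = 2*h
Z(w, Y) = -Y/8 (Z(w, Y) = (Y*(-1))/8 = (-Y)/8 = -Y/8)
L(m, V) = V + m
L(Z((4 + 1)/(11 - 3), -24), -542) - z(600) = (-542 - ⅛*(-24)) - 2*600 = (-542 + 3) - 1*1200 = -539 - 1200 = -1739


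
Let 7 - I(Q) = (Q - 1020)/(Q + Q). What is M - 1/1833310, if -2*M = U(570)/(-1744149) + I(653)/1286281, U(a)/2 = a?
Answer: 30479343597980183/94237480515689570620 ≈ 0.00032343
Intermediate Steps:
U(a) = 2*a
I(Q) = 7 - (-1020 + Q)/(2*Q) (I(Q) = 7 - (Q - 1020)/(Q + Q) = 7 - (-1020 + Q)/(2*Q))
M = 632827163733/1953310820099276 (M = -((2*570)/(-1744149) + (13/2 + 510/653)/1286281)/2 = -(1140*(-1/1744149) + (13/2 + 510*(1/653))*(1/1286281))/2 = -(-380/581383 + (13/2 + 510/653)*(1/1286281))/2 = -(-380/581383 + (9509/1306)*(1/1286281))/2 = -(-380/581383 + 9509/1679882986)/2 = -1/2*(-632827163733/976655410049638) = 632827163733/1953310820099276 ≈ 0.00032398)
M - 1/1833310 = 632827163733/1953310820099276 - 1/1833310 = 30479343597980183/94237480515689570620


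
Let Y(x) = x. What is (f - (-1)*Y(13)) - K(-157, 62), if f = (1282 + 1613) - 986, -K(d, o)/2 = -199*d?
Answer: 64408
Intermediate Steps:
K(d, o) = 398*d (K(d, o) = -(-398)*d = 398*d)
f = 1909 (f = 2895 - 986 = 1909)
(f - (-1)*Y(13)) - K(-157, 62) = (1909 - (-1)*13) - 398*(-157) = (1909 - 1*(-13)) - 1*(-62486) = (1909 + 13) + 62486 = 1922 + 62486 = 64408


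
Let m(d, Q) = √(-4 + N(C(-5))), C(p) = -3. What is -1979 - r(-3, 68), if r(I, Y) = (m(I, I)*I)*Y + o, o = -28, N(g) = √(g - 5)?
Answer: -1951 + 204*√(-4 + 2*I*√2) ≈ -1814.2 + 430.31*I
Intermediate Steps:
N(g) = √(-5 + g)
m(d, Q) = √(-4 + 2*I*√2) (m(d, Q) = √(-4 + √(-5 - 3)) = √(-4 + √(-8)) = √(-4 + 2*I*√2))
r(I, Y) = -28 + I*Y*√(-4 + 2*I*√2) (r(I, Y) = (√(-4 + 2*I*√2)*I)*Y - 28 = (I*√(-4 + 2*I*√2))*Y - 28 = I*Y*√(-4 + 2*I*√2) - 28 = -28 + I*Y*√(-4 + 2*I*√2))
-1979 - r(-3, 68) = -1979 - (-28 - 3*68*√(-4 + 2*I*√2)) = -1979 - (-28 - 204*√(-4 + 2*I*√2)) = -1979 + (28 + 204*√(-4 + 2*I*√2)) = -1951 + 204*√(-4 + 2*I*√2)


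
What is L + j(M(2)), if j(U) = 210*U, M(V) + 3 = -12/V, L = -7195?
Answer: -9085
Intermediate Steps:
M(V) = -3 - 12/V
L + j(M(2)) = -7195 + 210*(-3 - 12/2) = -7195 + 210*(-3 - 12*½) = -7195 + 210*(-3 - 6) = -7195 + 210*(-9) = -7195 - 1890 = -9085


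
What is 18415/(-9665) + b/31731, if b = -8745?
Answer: -44589786/20445341 ≈ -2.1809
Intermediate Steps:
18415/(-9665) + b/31731 = 18415/(-9665) - 8745/31731 = 18415*(-1/9665) - 8745*1/31731 = -3683/1933 - 2915/10577 = -44589786/20445341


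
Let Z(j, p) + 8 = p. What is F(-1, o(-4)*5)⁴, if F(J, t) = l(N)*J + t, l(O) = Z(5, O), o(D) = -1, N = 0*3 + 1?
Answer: 16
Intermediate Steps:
N = 1 (N = 0 + 1 = 1)
Z(j, p) = -8 + p
l(O) = -8 + O
F(J, t) = t - 7*J (F(J, t) = (-8 + 1)*J + t = -7*J + t = t - 7*J)
F(-1, o(-4)*5)⁴ = (-1*5 - 7*(-1))⁴ = (-5 + 7)⁴ = 2⁴ = 16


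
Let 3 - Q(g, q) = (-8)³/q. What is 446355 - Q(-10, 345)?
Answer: 153990928/345 ≈ 4.4635e+5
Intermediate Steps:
Q(g, q) = 3 + 512/q (Q(g, q) = 3 - (-8)³/q = 3 - (-512)/q = 3 + 512/q)
446355 - Q(-10, 345) = 446355 - (3 + 512/345) = 446355 - 1*1547/345 = 446355 - 1547/345 = 153990928/345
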